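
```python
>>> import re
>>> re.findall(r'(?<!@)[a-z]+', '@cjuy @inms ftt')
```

['juy', 'nms', 'ftt']

The negative lookaround is zero-width — it rules out positions where the adjacent text would match, without consuming anything.
No capturing groups, so `findall` returns the 3 full match strings.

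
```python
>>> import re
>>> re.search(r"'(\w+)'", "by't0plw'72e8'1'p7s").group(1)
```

't0plw'

Unlike `match`, `search` isn't anchored — it looks for the pattern anywhere in the string.
The match spans [2:9] → "'t0plw'".
Captured: group 1 = 't0plw'.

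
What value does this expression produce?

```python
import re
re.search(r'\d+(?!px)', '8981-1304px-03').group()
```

'8981'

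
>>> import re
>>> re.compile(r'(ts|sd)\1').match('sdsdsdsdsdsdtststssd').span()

After group 1 captures some text, `\1` only succeeds where that same text appears again.
`re.match` won't scan ahead — the pattern has to work from the very first character.
The match spans [0:4] → 'sdsd'.
Captured: group 1 = 'sd'.

(0, 4)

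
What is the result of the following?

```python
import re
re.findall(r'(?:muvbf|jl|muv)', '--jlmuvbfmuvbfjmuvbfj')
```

The regex engine tests alternatives in the order written; an earlier branch that matches wins even if a later one would match more.
Matches: at [2:4] → 'jl'; at [4:9] → 'muvbf'; at [9:14] → 'muvbf'; at [15:20] → 'muvbf'.
With no groups in the pattern, `findall` gives back each whole match — 4 here.

['jl', 'muvbf', 'muvbf', 'muvbf']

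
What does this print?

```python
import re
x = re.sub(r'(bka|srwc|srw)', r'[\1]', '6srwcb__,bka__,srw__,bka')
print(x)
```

6[srwc]b__,[bka]__,[srw]__,[bka]

Alternation tries branches left to right and keeps the first one that lets the overall match succeed at that position.
Matches: at [1:5] → 'srwc'; at [9:12] → 'bka'; at [15:18] → 'srw'; at [21:24] → 'bka'.
The replacement refers to a captured group, so each match is rewritten using its own captured text.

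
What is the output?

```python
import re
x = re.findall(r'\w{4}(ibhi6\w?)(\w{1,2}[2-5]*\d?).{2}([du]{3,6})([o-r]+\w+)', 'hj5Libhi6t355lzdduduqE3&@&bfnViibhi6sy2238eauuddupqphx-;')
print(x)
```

Pattern: exactly 4 of a word character; then the literal 'ib', then the literal 'hi6', then optionally a word character (captured); then 1 to 2 of a word character, then zero or more of a character in [2-5], then optionally a digit (captured); then exactly 2 of any character; then 3 to 6 of one of [du] (captured); then one or more of a character in [o-r], then one or more of a word character (captured).
Walking the string: at [0:23] match 'hj5Libhi6t355lzdduduqE3', groups = ('ibhi6t', '355', 'ddudu', 'qE3'); at [27:54] match 'fnViibhi6sy2238eauuddupqphx', groups = ('ibhi6s', 'y2238', 'uuddu', 'pqphx').
With 4 capturing groups, `findall` returns a 4-tuple per match.

[('ibhi6t', '355', 'ddudu', 'qE3'), ('ibhi6s', 'y2238', 'uuddu', 'pqphx')]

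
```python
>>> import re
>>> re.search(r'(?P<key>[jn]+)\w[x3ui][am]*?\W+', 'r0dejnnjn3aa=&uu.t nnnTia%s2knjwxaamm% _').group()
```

This matches one or more of one of [jn] (captured as 'key'); then a word character; then one of [x3ui], then zero or more of one of [am] (lazy); then one or more of a non-word character.
`search` walks the string left to right and returns the first match it finds.
The match spans [4:14] → 'jnnjn3aa=&'.
Captured: group 1 = 'jnnj'.

'jnnjn3aa=&'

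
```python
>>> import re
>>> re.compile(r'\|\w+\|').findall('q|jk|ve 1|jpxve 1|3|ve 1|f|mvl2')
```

['|jk|', '|3|', '|f|']

No capturing groups, so `findall` returns the 3 full match strings.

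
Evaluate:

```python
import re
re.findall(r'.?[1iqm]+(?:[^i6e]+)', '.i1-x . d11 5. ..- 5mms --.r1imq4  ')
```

['.i1-x . d11 5. ..- 5mms --.r1', 'imq4  ']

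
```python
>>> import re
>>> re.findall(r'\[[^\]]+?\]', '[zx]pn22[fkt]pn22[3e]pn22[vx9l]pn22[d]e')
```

['[zx]', '[fkt]', '[3e]', '[vx9l]', '[d]']

Matches: at [0:4] → '[zx]'; at [8:13] → '[fkt]'; at [17:21] → '[3e]'; at [25:31] → '[vx9l]'; at [35:38] → '[d]'.
With no groups in the pattern, `findall` gives back each whole match — 5 here.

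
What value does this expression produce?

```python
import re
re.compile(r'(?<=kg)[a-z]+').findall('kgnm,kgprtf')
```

['nm', 'prtf']

The positive lookaround only admits positions where the adjacent text matches; those characters stay outside the span.
Walking the string: at [2:4] → 'nm'; at [7:11] → 'prtf'.
No capturing groups, so `findall` returns the 2 full match strings.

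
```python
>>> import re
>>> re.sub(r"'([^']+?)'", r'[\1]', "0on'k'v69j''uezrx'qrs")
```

"0on[k]v69j'[uezrx]qrs"

Matches: at [3:6] → "'k'"; at [11:18] → "'uezrx'".
The replacement refers to a captured group, so each match is rewritten using its own captured text.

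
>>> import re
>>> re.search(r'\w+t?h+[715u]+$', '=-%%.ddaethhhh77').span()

(5, 16)

The match spans [5:16] → 'ddaethhhh77'.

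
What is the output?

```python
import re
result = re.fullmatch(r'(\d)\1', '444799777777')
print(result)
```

None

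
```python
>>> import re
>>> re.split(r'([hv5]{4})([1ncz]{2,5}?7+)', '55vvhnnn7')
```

['5', '5vvh', 'nnn7', '']

The pattern matches exactly 4 of one of [hv5] (captured); then 2 to 5 of one of [1ncz] (lazy), then one or more of the literal '7' (captured).
Matches to split on: at [1:9] → '5vvhnnn7'.
The group in the pattern means `split` returns the separators' captures alongside the pieces.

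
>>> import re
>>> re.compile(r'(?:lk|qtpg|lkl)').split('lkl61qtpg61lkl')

Branches in `(...|...)` are attempted left-to-right; the first branch that allows the whole pattern to succeed is taken.
Matches to split on: at [0:2] → 'lk'; at [5:9] → 'qtpg'; at [11:13] → 'lk'.
Splitting on the pattern gives 4 pieces.

['', 'l61', '61', 'l']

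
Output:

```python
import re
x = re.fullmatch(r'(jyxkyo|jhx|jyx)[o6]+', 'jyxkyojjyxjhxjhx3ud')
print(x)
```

`fullmatch` succeeds only if the pattern covers the string from start to end.
Here there's no way to consume every character, so the call returns None.

None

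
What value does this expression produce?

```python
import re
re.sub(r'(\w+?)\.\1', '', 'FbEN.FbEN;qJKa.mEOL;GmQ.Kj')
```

';qJKa.mEOL;GmQ.Kj'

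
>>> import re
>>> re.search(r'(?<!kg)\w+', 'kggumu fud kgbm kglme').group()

`(?!…)`/`(?<!…)` only lets a position through if the neighbouring text does NOT match; no characters are consumed.
Unlike `match`, `search` isn't anchored — it looks for the pattern anywhere in the string.
The match spans [0:6] → 'kggumu'.

'kggumu'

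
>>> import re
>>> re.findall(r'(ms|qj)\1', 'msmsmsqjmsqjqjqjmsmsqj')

After group 1 captures some text, `\1` only succeeds where that same text appears again.
Matches: at [0:4] match 'msms', group 1 = 'ms'; at [10:14] match 'qjqj', group 1 = 'qj'; at [16:20] match 'msms', group 1 = 'ms'.
Because there's exactly one group, `findall` drops the full match and keeps group 1 from each hit.

['ms', 'qj', 'ms']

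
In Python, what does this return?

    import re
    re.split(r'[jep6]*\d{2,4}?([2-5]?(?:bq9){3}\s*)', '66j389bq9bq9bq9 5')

With a capturing group present, the delimiter's captured portion is kept in the result list.

['', 'bq9bq9bq9 ', '5']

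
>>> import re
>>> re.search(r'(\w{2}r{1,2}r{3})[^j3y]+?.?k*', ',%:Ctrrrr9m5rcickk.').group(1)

The match spans [3:11] → 'Ctrrrr9m'.
Captured: group 1 = 'Ctrrrr'.

'Ctrrrr'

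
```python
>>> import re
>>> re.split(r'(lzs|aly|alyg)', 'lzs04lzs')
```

With a capturing group present, the delimiter's captured portion is kept in the result list.

['', 'lzs', '04', 'lzs', '']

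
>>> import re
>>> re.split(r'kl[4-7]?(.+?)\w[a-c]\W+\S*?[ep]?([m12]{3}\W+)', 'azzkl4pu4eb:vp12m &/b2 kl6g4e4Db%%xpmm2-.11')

['azz', 'pu4', '12m &/', 'b2 ', 'g4e4', 'mm2-.', '11']

The pattern matches the literal 'kl', then optionally a character in [4-7]; then one or more of any character (lazy) (captured); then a word character, then a character in [a-c], then one or more of a non-word character; then zero or more of a non-whitespace character (lazy), then optionally one of [ep]; then exactly 3 of one of [m12], then one or more of a non-word character (captured).
With the lazy modifier that quantifier settles for the fewest repetitions that let the rest of the pattern succeed (the atoms after it are unaffected and can still be greedy).
Matches to split on: at [3:20] → 'kl4pu4eb:vp12m &/'; at [23:41] → 'kl6g4e4Db%%xpmm2-.'.
With a capturing group present, the delimiter's captured portion is kept in the result list.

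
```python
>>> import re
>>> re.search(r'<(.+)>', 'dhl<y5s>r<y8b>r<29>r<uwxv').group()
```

'<y5s>r<y8b>r<29>'

`search` walks the string left to right and returns the first match it finds.
The match spans [3:19] → '<y5s>r<y8b>r<29>'.
Captured: group 1 = 'y5s>r<y8b>r<29'.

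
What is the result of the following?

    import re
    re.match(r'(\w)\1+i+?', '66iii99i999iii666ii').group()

`\1` has to match the exact text group 1 already captured.
With `match`, the pattern is implicitly anchored at the beginning.
The match spans [0:3] → '66i'.
Captured: group 1 = '6'.

'66i'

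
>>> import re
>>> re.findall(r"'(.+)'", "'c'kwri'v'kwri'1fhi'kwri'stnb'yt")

["c'kwri'v'kwri'1fhi'kwri'stnb"]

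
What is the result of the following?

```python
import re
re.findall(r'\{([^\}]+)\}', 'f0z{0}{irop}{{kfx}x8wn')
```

['0', 'irop', '{kfx']

Because there's exactly one group, `findall` drops the full match and keeps group 1 from each hit.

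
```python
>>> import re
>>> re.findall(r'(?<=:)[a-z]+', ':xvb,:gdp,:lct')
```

['xvb', 'gdp', 'lct']

The lookaround is zero-width — it requires the adjacent text to match without consuming it, so the asserted text isn't part of the match.
No capturing groups, so `findall` returns the 3 full match strings.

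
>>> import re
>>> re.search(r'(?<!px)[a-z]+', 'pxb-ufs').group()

'pxb'

The negative lookahead/lookbehind blocks any match where the forbidden context is present.
The match spans [0:3] → 'pxb'.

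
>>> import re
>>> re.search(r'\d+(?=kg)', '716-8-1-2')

None

The `(?=…)`/`(?<=…)` assertion just peeks at neighbouring text; it doesn't advance the match position.
`re.search` tries every starting position until one works.
Here the pattern never matches, so the call returns None.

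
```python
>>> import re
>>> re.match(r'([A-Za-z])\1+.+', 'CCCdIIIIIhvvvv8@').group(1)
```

'C'

`\1` has to match the exact text group 1 already captured.
`re.match` won't scan ahead — the pattern has to work from the very first character.
The match spans [0:16] → 'CCCdIIIIIhvvvv8@'.
Captured: group 1 = 'C'.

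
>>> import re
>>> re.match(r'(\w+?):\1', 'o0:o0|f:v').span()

(0, 5)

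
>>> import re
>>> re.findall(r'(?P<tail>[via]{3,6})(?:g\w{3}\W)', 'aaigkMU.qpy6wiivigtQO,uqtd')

['aai', 'iivi']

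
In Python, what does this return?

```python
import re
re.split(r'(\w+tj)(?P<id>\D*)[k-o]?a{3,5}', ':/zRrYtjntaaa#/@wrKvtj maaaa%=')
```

Pattern: one or more of a word character, then the literal 'tj' (captured); then zero or more of a non-digit (captured as 'id'); then optionally a character in [k-o], then 3 to 5 of the literal 'a'.
Matches to split on: at [2:28] → 'zRrYtjntaaa#/@wrKvtj maaaa'.
The group in the pattern means `split` returns the separators' captures alongside the pieces.

[':/', 'zRrYtj', 'ntaaa#/@wrKvtj ma', '%=']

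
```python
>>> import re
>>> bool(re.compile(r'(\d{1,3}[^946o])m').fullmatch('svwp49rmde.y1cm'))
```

False

Pattern: 1 to 3 of a digit, then any character except [946o] (captured); then a literal 'm'.
`re.fullmatch` requires the pattern to consume the entire string.
Here there's no way to consume every character, so the call returns None, and `bool(None)` is False.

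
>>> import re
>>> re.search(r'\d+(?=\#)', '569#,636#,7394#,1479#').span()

The `(?=…)`/`(?<=…)` assertion just peeks at neighbouring text; it doesn't advance the match position.
The match spans [0:3] → '569'.

(0, 3)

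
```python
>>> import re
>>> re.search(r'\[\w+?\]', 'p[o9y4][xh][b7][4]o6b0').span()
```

`search` walks the string left to right and returns the first match it finds.
The match spans [1:7] → '[o9y4]'.

(1, 7)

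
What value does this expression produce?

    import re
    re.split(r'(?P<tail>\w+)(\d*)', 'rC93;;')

['', 'rC93', '', ';;']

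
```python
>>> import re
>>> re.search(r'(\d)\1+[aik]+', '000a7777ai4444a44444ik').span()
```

(0, 4)

A backreference is literal: `\1` must see the identical characters the first group matched.
`search` walks the string left to right and returns the first match it finds.
The match spans [0:4] → '000a'.
Captured: group 1 = '0'.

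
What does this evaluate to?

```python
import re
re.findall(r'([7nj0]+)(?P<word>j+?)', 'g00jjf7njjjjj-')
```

This matches one or more of one of [7nj0] (captured); then one or more of a literal 'j' (lazy) (captured as 'word').
Walking the string: at [1:5] match '00jj', groups = ('00j', 'j'); at [6:13] match '7njjjjj', groups = ('7njjjj', 'j').
With 2 capturing groups, `findall` returns a 2-tuple per match.

[('00j', 'j'), ('7njjjj', 'j')]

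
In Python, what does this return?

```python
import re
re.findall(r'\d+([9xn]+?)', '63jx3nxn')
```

A non-greedy quantifier consumes as few characters as it can — just enough that the remainder of the pattern still matches from where it stops; whatever follows it matches normally.
Because there's exactly one group, `findall` drops the full match and keeps group 1 from the one hit.

['n']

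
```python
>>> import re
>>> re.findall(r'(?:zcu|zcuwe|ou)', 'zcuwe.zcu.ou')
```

Alternation tries branches left to right and keeps the first one that lets the overall match succeed at that position.
Walking the string: at [0:3] → 'zcu'; at [6:9] → 'zcu'; at [10:12] → 'ou'.
Since nothing is captured, `findall` lists the 3 matched substrings directly.

['zcu', 'zcu', 'ou']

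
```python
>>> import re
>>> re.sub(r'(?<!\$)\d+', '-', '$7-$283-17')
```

`(?!…)`/`(?<!…)` only lets a position through if the neighbouring text does NOT match; no characters are consumed.
Matches: at [5:7] → '83'; at [8:10] → '17'.
Every occurrence is swapped for '-'.

'$7-$2---'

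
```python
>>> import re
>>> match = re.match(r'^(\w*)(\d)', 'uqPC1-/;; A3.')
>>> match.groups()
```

('uqPC', '1')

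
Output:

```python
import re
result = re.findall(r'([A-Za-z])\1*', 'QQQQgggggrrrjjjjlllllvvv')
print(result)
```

['Q', 'g', 'r', 'j', 'l', 'v']

The backreference `\1` re-matches whatever the first group consumed, character for character.
One capturing group, so `findall` returns just the captured substring from each match — 6 in all.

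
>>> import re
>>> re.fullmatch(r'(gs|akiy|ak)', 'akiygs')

`re.fullmatch` requires the pattern to consume the entire string.
Here the pattern can't cover the whole string, so the call returns None.

None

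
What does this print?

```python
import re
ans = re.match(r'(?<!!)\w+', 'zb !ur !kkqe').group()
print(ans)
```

zb

`(?!…)`/`(?<!…)` only lets a position through if the neighbouring text does NOT match; no characters are consumed.
`re.match` only tries the pattern at the start of the string.
The match spans [0:2] → 'zb'.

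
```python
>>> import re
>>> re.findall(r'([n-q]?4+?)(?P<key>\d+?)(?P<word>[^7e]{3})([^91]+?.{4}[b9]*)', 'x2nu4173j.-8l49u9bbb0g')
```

The pattern matches optionally a character in [n-q], then one or more of the literal '4' (lazy) (captured); then one or more of a digit (lazy) (captured as 'key'); then exactly 3 of any character except [7e] (captured as 'word'); then one or more of any character except [91] (lazy), then exactly 4 of any character, then zero or more of one of [b9] (captured).
With the lazy modifier that quantifier settles for the fewest repetitions that let the rest of the pattern succeed (the atoms after it are unaffected and can still be greedy).
Walking the string: at [4:15] match '4173j.-8l49', groups = ('4', '17', '3j.', '-8l49').
Multiple groups make `findall` return tuples — one 4-tuple for the one match.

[('4', '17', '3j.', '-8l49')]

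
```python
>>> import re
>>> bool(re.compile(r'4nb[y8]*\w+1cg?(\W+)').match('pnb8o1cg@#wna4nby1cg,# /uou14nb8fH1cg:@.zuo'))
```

False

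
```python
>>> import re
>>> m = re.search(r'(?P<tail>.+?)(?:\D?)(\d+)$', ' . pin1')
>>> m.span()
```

(0, 7)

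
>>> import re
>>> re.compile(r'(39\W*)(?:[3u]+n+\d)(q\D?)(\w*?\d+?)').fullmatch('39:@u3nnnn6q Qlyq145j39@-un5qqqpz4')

None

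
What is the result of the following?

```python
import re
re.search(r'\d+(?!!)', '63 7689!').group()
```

Because the assertion is negative and zero-width, positions next to the forbidden text are skipped.
`re.search` tries every starting position until one works.
The match spans [0:2] → '63'.

'63'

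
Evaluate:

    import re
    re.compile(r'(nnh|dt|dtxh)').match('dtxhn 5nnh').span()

(0, 2)

With `match`, the pattern is implicitly anchored at the beginning.
The match spans [0:2] → 'dt'.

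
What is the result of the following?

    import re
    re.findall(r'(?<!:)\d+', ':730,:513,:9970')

['30', '13', '970']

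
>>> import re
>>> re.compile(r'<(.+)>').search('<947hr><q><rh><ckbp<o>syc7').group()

The match spans [0:22] → '<947hr><q><rh><ckbp<o>'.

'<947hr><q><rh><ckbp<o>'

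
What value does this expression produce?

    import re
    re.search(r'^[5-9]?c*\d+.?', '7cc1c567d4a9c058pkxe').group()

'7cc1c'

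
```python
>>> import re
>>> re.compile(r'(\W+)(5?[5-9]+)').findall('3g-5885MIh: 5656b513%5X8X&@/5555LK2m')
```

[('-', '5885'), (': ', '5656'), ('%', '5'), ('&@/', '5555')]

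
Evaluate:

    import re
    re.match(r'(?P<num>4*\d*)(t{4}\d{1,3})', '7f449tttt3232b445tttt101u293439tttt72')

None

Pattern: zero or more of the literal '4', then zero or more of a digit (captured as 'num'); then exactly 4 of the literal 't', then 1 to 3 of a digit (captured).
With `match`, the pattern is implicitly anchored at the beginning.
Here position 0 doesn't satisfy it, so the call returns None.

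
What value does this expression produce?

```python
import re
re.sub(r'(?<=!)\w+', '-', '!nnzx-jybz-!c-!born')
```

The `(?=…)`/`(?<=…)` assertion just peeks at neighbouring text; it doesn't advance the match position.
Matches: at [1:5] → 'nnzx'; at [12:13] → 'c'; at [15:19] → 'born'.
Each match is replaced by '-'.

'!--jybz-!--!-'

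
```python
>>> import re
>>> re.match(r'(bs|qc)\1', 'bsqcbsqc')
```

With `match`, the pattern is implicitly anchored at the beginning.
Here the string doesn't start with a match, so the call returns None.

None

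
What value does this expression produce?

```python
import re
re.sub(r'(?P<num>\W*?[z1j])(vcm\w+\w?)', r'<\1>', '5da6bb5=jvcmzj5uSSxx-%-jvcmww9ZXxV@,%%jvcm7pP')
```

'5da6bb5<=j><-%-j><@,%%j>'

Each match is replaced using the text its own group 1 captured.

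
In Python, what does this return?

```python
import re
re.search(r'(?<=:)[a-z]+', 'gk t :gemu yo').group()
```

'gemu'

Because the assertion is zero-width, the text it checks is not consumed and won't appear in the result.
The match spans [6:10] → 'gemu'.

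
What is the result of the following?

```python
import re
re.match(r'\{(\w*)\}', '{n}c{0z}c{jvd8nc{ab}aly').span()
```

(0, 3)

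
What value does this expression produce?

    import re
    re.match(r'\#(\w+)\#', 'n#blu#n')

None

`re.match` won't scan ahead — the pattern has to work from the very first character.
Here the string doesn't start with a match, so the call returns None.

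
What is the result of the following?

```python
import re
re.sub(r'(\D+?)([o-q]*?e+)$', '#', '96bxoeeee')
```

'96#'

Pattern: one or more of a non-digit (lazy) (captured); then zero or more of a character in [o-q] (lazy), then one or more of a literal 'e' (captured); then anchored at the end.
Matches: at [2:9] → 'bxoeeee'.
Each match is replaced by '#'.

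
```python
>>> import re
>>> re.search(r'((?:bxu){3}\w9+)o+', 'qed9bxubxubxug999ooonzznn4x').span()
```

(4, 20)

Pattern: the literal 'bxu' repeated 3 times, then a word character, then one or more of a literal '9' (captured); then one or more of a literal 'o'.
`search` walks the string left to right and returns the first match it finds.
The match spans [4:20] → 'bxubxubxug999ooo'.
Captured: group 1 = 'bxubxubxug999'.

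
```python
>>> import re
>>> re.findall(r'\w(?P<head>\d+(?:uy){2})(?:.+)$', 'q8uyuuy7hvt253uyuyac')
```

['253uyuy']

Pattern: a word character; then one or more of a digit, then the literal 'uy' repeated 2 times (captured as 'head'); then one or more of any character (non-capturing group); then anchored at the end.
Matches: at [10:20] match 't253uyuyac', group 1 = '253uyuy'.
With a single group, `findall` returns only what that group captured — 1 item.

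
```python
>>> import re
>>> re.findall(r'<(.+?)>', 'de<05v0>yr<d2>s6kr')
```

['05v0', 'd2']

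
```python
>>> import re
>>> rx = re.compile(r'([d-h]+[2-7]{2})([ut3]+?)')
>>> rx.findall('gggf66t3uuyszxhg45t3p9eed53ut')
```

Lazy quantifiers expand one character at a time until the remainder of the pattern can match.
`findall` packs the 2 group values into a tuple for every match.

[('gggf66', 't'), ('hg45', 't'), ('eed53', 'u')]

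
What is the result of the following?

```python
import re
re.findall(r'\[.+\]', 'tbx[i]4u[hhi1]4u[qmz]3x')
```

No capturing groups, so `findall` returns the 1 full match string.

['[i]4u[hhi1]4u[qmz]']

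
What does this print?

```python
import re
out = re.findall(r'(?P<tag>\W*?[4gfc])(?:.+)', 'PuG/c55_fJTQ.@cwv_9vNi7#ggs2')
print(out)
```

['/c']

Pattern: zero or more of a non-word character (lazy), then one of [4gfc] (captured as 'tag'); then one or more of any character (non-capturing group).
Matches: at [3:28] match '/c55_fJTQ.@cwv_9vNi7#ggs2', group 1 = '/c'.
Because there's exactly one group, `findall` drops the full match and keeps group 1 from the one hit.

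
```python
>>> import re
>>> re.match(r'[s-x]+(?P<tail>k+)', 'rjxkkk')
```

With `match`, the pattern is implicitly anchored at the beginning.
Here the string doesn't start with a match, so the call returns None.

None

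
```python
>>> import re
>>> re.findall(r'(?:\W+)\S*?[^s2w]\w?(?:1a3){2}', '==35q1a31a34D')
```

This matches one or more of a non-word character (non-capturing group); then zero or more of a non-whitespace character (lazy), then any character except [s2w]; then optionally a word character, then the literal '1a3' repeated 2 times.
Walking the string: at [0:11] → '==35q1a31a3'.
No capturing groups, so `findall` returns the 1 full match string.

['==35q1a31a3']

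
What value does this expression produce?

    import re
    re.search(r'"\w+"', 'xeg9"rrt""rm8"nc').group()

Unlike `match`, `search` isn't anchored — it looks for the pattern anywhere in the string.
The match spans [4:9] → '"rrt"'.

'"rrt"'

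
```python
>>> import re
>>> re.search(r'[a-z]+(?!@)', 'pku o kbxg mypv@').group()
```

A negative assertion filters positions out without eating any characters.
`re.search` tries every starting position until one works.
The match spans [0:3] → 'pku'.

'pku'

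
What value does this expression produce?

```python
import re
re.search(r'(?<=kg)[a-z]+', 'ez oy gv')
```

None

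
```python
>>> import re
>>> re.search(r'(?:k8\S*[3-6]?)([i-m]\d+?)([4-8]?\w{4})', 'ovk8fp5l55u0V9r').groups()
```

('l5', '5u0V9')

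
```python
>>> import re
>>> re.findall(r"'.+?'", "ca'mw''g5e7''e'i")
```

["'mw'", "'g5e7'", "'e'"]

With the lazy modifier that quantifier settles for the fewest repetitions that let the rest of the pattern succeed (the atoms after it are unaffected and can still be greedy).
Matches: at [2:6] → "'mw'"; at [6:12] → "'g5e7'"; at [12:15] → "'e'".
With no groups in the pattern, `findall` gives back each whole match — 3 here.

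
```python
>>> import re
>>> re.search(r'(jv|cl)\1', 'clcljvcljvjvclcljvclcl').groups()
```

('cl',)

The match spans [0:4] → 'clcl'.
Captured: group 1 = 'cl'.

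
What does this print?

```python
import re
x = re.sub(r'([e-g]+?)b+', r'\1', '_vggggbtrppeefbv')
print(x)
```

_vggggtrppeefv

This matches one or more of a character in [e-g] (lazy) (captured); then one or more of a literal 'b'.
Matches: at [2:7] → 'ggggb'; at [11:15] → 'eefb'.
`\1` in the replacement pulls in group 1's text for each match.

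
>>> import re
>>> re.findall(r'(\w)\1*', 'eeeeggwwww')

['e', 'g', 'w']

A backreference is literal: `\1` must see the identical characters the first group matched.
Scanning left to right: at [0:4] match 'eeee', group 1 = 'e'; at [4:6] match 'gg', group 1 = 'g'; at [6:10] match 'wwww', group 1 = 'w'.
Because there's exactly one group, `findall` drops the full match and keeps group 1 from each hit.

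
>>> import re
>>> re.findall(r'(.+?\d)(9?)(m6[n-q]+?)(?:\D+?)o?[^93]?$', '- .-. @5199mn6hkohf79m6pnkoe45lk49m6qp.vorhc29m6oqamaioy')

[('- .-. @5199mn6hkohf79m6pnkoe45lk49m6qp.vorhc2', '9', 'm6o')]

The pattern matches one or more of any character (lazy), then a digit (captured); then optionally a literal '9' (captured); then the literal 'm6', then one or more of a character in [n-q] (lazy) (captured); then one or more of a non-digit (lazy) (non-capturing group); then optionally the literal 'o', then optionally any character except [93]; then anchored at the end.
Lazy quantifiers expand one character at a time until the remainder of the pattern can match.
Matches: at [0:56] match '- .-. @5199mn6hkohf79m6pnkoe45lk49m6qp.vorhc29m6oqamaioy', groups = ('- .-. @5199mn6hkohf79m6pnkoe45lk49m6qp.vorhc2', '9', 'm6o').
Multiple groups make `findall` return tuples — one 3-tuple for the one match.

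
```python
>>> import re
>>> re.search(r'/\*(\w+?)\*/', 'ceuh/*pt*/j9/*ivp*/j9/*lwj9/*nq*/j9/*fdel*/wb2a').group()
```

'/*pt*/'

The match spans [4:10] → '/*pt*/'.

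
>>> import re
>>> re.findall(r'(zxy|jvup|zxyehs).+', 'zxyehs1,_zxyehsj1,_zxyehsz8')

Alternation tries branches left to right and keeps the first one that lets the overall match succeed at that position.
Matches: at [0:27] match 'zxyehs1,_zxyehsj1,_zxyehsz8', group 1 = 'zxy'.
Because there's exactly one group, `findall` drops the full match and keeps group 1 from the one hit.

['zxy']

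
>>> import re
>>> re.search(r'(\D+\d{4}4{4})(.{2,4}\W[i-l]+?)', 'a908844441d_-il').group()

'a908844441d_-i'

With the lazy modifier that quantifier settles for the fewest repetitions that let the rest of the pattern succeed (the atoms after it are unaffected and can still be greedy).
The match spans [0:14] → 'a908844441d_-i'.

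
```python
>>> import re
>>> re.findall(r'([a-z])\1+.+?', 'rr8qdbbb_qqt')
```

The backreference `\1` re-matches whatever the first group consumed, character for character.
Walking the string: at [0:3] match 'rr8', group 1 = 'r'; at [5:9] match 'bbb_', group 1 = 'b'; at [9:12] match 'qqt', group 1 = 'q'.
`findall` collects group 1 from each match (3 total).

['r', 'b', 'q']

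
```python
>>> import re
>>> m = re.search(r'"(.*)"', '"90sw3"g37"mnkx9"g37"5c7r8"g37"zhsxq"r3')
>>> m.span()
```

(0, 37)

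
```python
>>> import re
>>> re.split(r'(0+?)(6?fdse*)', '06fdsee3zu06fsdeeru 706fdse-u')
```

['', '0', '6fdsee', '3zu06fsdeeru 7', '0', '6fdse', '-u']

This matches one or more of a literal '0' (lazy) (captured); then optionally the literal '6', then the literal 'fds', then zero or more of the literal 'e' (captured).
With a capturing group present, the delimiter's captured portion is kept in the result list.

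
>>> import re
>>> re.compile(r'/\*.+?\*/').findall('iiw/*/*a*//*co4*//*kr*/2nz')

Lazy quantifiers expand one character at a time until the remainder of the pattern can match.
`findall` yields the raw match text (3 of them) because the pattern has no groups.

['/*/*a*/', '/*co4*/', '/*kr*/']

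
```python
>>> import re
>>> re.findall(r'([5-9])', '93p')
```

`findall` collects group 1 from the one match (1 total).

['9']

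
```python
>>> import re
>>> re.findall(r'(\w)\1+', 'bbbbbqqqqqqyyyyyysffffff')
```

After group 1 captures some text, `\1` only succeeds where that same text appears again.
Walking the string: at [0:5] match 'bbbbb', group 1 = 'b'; at [5:11] match 'qqqqqq', group 1 = 'q'; at [11:17] match 'yyyyyy', group 1 = 'y'; at [18:24] match 'ffffff', group 1 = 'f'.
With a single group, `findall` returns only what that group captured — 4 items.

['b', 'q', 'y', 'f']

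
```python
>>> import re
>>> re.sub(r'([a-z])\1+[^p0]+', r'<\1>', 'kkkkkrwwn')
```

The backreference `\1` re-matches whatever the first group consumed, character for character.
Matches: at [0:9] → 'kkkkkrwwn'.
Each match is replaced using the text its own group 1 captured.

'<k>'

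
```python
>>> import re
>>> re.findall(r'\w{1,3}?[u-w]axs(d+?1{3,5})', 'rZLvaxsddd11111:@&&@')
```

This matches 1 to 3 of a word character (lazy), then a character in [u-w], then the literal 'axs'; then one or more of the literal 'd' (lazy), then 3 to 5 of the literal '1' (captured).
Walking the string: at [0:15] match 'rZLvaxsddd11111', group 1 = 'ddd11111'.
Because there's exactly one group, `findall` drops the full match and keeps group 1 from the one hit.

['ddd11111']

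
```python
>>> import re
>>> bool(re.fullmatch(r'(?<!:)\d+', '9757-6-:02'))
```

False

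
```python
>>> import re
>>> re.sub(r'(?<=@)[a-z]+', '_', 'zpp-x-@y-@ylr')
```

'zpp-x-@_-@_'

The `(?=…)`/`(?<=…)` assertion just peeks at neighbouring text; it doesn't advance the match position.
Every occurrence is swapped for '_'.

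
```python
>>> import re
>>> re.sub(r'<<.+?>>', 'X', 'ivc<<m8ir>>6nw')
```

Matches: at [3:11] → '<<m8ir>>'.
Each match is replaced by 'X'.

'ivcX6nw'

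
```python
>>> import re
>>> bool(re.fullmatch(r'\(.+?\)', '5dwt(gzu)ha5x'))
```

For `fullmatch`, every character of the input must be accounted for by the pattern.
Here the string isn't matched end-to-end, so the call returns None, and `bool(None)` is False.

False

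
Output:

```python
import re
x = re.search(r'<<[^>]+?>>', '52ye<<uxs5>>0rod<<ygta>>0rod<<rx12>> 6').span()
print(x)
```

The match spans [4:12] → '<<uxs5>>'.

(4, 12)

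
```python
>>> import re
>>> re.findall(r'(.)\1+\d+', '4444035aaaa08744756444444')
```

After group 1 captures some text, `\1` only succeeds where that same text appears again.
`findall` collects group 1 from each match (2 total).

['4', 'a']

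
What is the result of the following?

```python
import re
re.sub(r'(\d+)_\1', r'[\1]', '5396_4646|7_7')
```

`\1` has to match the exact text group 1 already captured.
Matches: at [10:13] → '7_7'.
`\1` in the replacement pulls in group 1's text for each match.

'5396_4646|[7]'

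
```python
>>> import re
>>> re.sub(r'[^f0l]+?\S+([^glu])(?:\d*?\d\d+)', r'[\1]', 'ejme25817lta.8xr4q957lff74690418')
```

'[4]'

Pattern: one or more of any character except [f0l] (lazy), then one or more of a non-whitespace character; then any character except [glu] (captured); then zero or more of a digit (lazy), then a digit, then one or more of a digit (non-capturing group).
Matches: at [0:32] → 'ejme25817lta.8xr4q957lff74690418'.
Each match is replaced using the text its own group 1 captured.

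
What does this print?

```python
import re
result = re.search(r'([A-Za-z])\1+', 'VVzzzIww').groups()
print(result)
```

`\1` has to match the exact text group 1 already captured.
`search` walks the string left to right and returns the first match it finds.
The match spans [0:2] → 'VV'.
Captured: group 1 = 'V'.

('V',)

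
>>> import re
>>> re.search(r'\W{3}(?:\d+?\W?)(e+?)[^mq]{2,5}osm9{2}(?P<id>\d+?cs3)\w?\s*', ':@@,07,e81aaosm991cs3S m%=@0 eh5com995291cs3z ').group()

'@@,07,e81aaosm991cs3S '

Pattern: exactly 3 of a non-word character; then one or more of a digit (lazy), then optionally a non-word character (non-capturing group); then one or more of a literal 'e' (lazy) (captured); then 2 to 5 of any character except [mq], then the literal 'osm', then exactly 2 of the literal '9'; then one or more of a digit (lazy), then the literal 'cs3' (captured as 'id'); then optionally a word character, then zero or more of whitespace.
`re.search` scans for the first position where the pattern succeeds.
The match spans [1:23] → '@@,07,e81aaosm991cs3S '.
Captured: group 1 = 'e', group 2 = '1cs3'.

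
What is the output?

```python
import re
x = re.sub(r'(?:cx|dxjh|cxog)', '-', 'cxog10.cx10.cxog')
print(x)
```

Alternation tries branches left to right and keeps the first one that lets the overall match succeed at that position.
Matches: at [0:2] → 'cx'; at [7:9] → 'cx'; at [12:14] → 'cx'.
Each match is replaced by '-'.

-og10.-10.-og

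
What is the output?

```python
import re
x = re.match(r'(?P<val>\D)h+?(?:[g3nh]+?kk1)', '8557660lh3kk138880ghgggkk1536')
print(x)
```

None

`match` is anchored at position 0; if the pattern doesn't fit there, it returns None.
Here the pattern fails at index 0, so the call returns None.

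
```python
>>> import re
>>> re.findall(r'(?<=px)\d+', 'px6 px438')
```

['6', '438']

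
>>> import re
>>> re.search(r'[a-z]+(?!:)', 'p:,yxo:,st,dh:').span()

`(?!…)`/`(?<!…)` only lets a position through if the neighbouring text does NOT match; no characters are consumed.
`re.search` scans for the first position where the pattern succeeds.
The match spans [3:5] → 'yx'.

(3, 5)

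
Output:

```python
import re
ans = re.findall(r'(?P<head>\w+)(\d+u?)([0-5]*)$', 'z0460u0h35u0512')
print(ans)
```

[('z0460u0h35u051', '2', '')]

This matches one or more of a word character (captured as 'head'); then one or more of a digit, then optionally a literal 'u' (captured); then zero or more of a character in [0-5] (captured); then anchored at the end.
Scanning left to right: at [0:15] match 'z0460u0h35u0512', groups = ('z0460u0h35u051', '2', '').
3 groups means the one result is a tuple of 3 captured strings — 1 here.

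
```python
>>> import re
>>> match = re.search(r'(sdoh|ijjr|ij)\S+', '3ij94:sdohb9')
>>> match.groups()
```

('ij',)

The match spans [1:12] → 'ij94:sdohb9'.
Captured: group 1 = 'ij'.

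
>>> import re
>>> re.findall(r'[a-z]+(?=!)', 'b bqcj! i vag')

['bqcj']

The `(?=…)`/`(?<=…)` assertion just peeks at neighbouring text; it doesn't advance the match position.
No capturing groups, so `findall` returns the 1 full match string.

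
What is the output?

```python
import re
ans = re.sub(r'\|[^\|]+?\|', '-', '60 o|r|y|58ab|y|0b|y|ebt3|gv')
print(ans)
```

Every occurrence is swapped for '-'.

60 o-y-y-y-gv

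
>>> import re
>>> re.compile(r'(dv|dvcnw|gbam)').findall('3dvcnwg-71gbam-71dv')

['dv', 'gbam', 'dv']

The regex engine tests alternatives in the order written; an earlier branch that matches wins even if a later one would match more.
Scanning left to right: at [1:3] match 'dv', group 1 = 'dv'; at [10:14] match 'gbam', group 1 = 'gbam'; at [17:19] match 'dv', group 1 = 'dv'.
Because there's exactly one group, `findall` drops the full match and keeps group 1 from each hit.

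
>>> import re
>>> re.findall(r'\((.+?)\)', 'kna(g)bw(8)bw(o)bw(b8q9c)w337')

`findall` collects group 1 from each match (4 total).

['g', '8', 'o', 'b8q9c']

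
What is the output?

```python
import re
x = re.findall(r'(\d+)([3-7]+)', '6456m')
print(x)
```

[('645', '6')]

Pattern: one or more of a digit (captured); then one or more of a character in [3-7] (captured).
Scanning left to right: at [0:4] match '6456', groups = ('645', '6').
2 groups means the one result is a tuple of 2 captured strings — 1 here.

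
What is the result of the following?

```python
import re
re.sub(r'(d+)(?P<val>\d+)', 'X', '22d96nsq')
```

'22Xnsq'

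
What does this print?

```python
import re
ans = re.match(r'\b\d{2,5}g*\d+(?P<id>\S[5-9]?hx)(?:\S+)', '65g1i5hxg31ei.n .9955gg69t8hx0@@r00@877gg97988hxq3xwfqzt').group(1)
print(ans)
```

i5hx

Pattern: a word boundary (`\b`, zero-width); then 2 to 5 of a digit, then zero or more of a literal 'g', then one or more of a digit; then a non-whitespace character, then optionally a character in [5-9], then the literal 'hx' (captured as 'id'); then one or more of a non-whitespace character (non-capturing group).
`match` is anchored at position 0; if the pattern doesn't fit there, it returns None.
The match spans [0:15] → '65g1i5hxg31ei.n'.
Captured: group 1 = 'i5hx'.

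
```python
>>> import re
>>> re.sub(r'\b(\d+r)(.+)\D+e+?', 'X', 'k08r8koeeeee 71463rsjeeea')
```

The pattern matches a word boundary (`\b`, zero-width); then one or more of a digit, then a literal 'r' (captured); then one or more of any character (captured); then one or more of a non-digit; then one or more of a literal 'e' (lazy).
Every occurrence is swapped for 'X'.

'k08r8koeeeee Xa'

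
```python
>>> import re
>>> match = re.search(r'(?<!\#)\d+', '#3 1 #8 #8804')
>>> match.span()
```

(3, 4)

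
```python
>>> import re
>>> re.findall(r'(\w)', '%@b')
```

Pattern: a word character (captured).
Scanning left to right: at [2:3] match 'b', group 1 = 'b'.
`findall` collects group 1 from the one match (1 total).

['b']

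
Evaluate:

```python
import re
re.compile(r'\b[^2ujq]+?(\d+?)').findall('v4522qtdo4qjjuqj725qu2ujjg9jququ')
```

['4']

The pattern matches a word boundary (`\b`, zero-width); then one or more of any character except [2ujq] (lazy); then one or more of a digit (lazy) (captured).
The `?` after the quantifier makes it lazy — it takes as little as possible before letting the rest of the pattern try.
Matches: at [0:2] match 'v4', group 1 = '4'.
One capturing group, so `findall` returns just the captured substring from the one match — 1 in all.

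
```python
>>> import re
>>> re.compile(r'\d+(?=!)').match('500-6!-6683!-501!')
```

`re.match` won't scan ahead — the pattern has to work from the very first character.
Here position 0 doesn't satisfy it, so the call returns None.

None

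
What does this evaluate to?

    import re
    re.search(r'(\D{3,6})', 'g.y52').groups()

The match spans [0:3] → 'g.y'.
Captured: group 1 = 'g.y'.

('g.y',)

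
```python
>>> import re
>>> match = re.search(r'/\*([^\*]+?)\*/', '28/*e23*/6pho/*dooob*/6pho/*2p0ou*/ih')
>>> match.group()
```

`re.search` scans for the first position where the pattern succeeds.
The match spans [2:9] → '/*e23*/'.
Captured: group 1 = 'e23'.

'/*e23*/'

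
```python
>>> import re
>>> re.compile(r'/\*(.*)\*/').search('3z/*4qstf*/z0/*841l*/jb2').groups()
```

('4qstf*/z0/*841l',)

`search` walks the string left to right and returns the first match it finds.
The match spans [2:21] → '/*4qstf*/z0/*841l*/'.
Captured: group 1 = '4qstf*/z0/*841l'.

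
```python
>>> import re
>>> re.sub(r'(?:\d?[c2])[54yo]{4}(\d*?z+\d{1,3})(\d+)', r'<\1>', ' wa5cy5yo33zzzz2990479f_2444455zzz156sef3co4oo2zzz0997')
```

' wa<33zzzz299>f_<55zzz15>sef<2zzz099>'

Pattern: optionally a digit, then one of [c2] (non-capturing group); then exactly 4 of one of [54yo]; then zero or more of a digit (lazy), then one or more of the literal 'z', then 1 to 3 of a digit (captured); then one or more of a digit (captured).
Matches: at [3:22] → '5cy5yo33zzzz2990479'; at [24:37] → '2444455zzz156'; at [40:54] → '3co4oo2zzz0997'.
`\1` in the replacement pulls in group 1's text for each match.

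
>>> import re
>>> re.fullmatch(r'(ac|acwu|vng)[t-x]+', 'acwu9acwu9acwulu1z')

None

`fullmatch` succeeds only if the pattern covers the string from start to end.
Here the pattern can't cover the whole string, so the call returns None.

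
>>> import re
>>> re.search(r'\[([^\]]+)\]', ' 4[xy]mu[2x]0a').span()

(2, 6)

The match spans [2:6] → '[xy]'.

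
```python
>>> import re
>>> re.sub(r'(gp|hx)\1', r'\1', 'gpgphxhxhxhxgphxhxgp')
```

'gphxhxgphxgp'

`\1` is not a pattern — it's the concrete string captured by group 1, re-applied verbatim.
Matches: at [0:4] → 'gpgp'; at [4:8] → 'hxhx'; at [8:12] → 'hxhx'; at [14:18] → 'hxhx'.
`\1` in the replacement pulls in group 1's text for each match.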